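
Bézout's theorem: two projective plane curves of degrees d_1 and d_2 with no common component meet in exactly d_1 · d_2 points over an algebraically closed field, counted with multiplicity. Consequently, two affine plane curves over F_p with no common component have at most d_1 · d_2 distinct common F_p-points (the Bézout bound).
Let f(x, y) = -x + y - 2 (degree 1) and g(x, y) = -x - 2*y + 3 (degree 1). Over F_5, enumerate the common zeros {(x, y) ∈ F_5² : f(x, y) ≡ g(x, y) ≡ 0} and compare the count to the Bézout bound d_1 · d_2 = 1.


Common zeros: {(3, 0)}; count = 1; Bézout bound = 1.

deg(f) = 1, deg(g) = 1, so Bézout bound = 1.
Scan x ∈ F_5. For each x, list the y ∈ F_5 with f(x, y) ≡ 0 and those with g(x, y) ≡ 0 (mod 5); the common zeros in that column are the intersection.
  x = 0: f ≡ 0 at y ∈ {2}; g ≡ 0 at y ∈ {4}; common: ∅.
  x = 1: f ≡ 0 at y ∈ {3}; g ≡ 0 at y ∈ {1}; common: ∅.
  x = 2: f ≡ 0 at y ∈ {4}; g ≡ 0 at y ∈ {3}; common: ∅.
  x = 3: f ≡ 0 at y ∈ {0}; g ≡ 0 at y ∈ {0}; common: {0}.
  x = 4: f ≡ 0 at y ∈ {1}; g ≡ 0 at y ∈ {2}; common: ∅.
Collecting: common zeros = {(3, 0)}, so the count is 1.
Comparison with the Bézout bound: 1 ≤ 1 = deg(f)·deg(g), as expected for curves with no common component (the bound is attained).


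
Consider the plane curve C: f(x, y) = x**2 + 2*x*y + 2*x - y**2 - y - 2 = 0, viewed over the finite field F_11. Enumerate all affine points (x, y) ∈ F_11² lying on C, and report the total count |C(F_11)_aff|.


Affine F_11-points: {(0, 4), (0, 6), (1, 4), (1, 8), (2, 7), (3, 8), (4, 0), (4, 7), (5, 0), (5, 9), (8, 6), (8, 9)}; count = 12.

For each of the 121 pairs (x, y) ∈ F_11², evaluate f(x, y) mod 11. Record the zeros.
  x = 0: [0↦9, 1↦7, 2↦3, 3↦8, 4↦0, 5↦1, 6↦0, 7↦8, 8↦3, 9↦7, 10↦9]  zeros at y ∈ {4, 6}
  x = 1: [0↦1, 1↦1, 2↦10, 3↦6, 4↦0, 5↦3, 6↦4, 7↦3, 8↦0, 9↦6, 10↦10]  zeros at y ∈ {4, 8}
  x = 2: [0↦6, 1↦8, 2↦8, 3↦6, 4↦2, 5↦7, 6↦10, 7↦0, 8↦10, 9↦7, 10↦2]  zeros at y ∈ {7}
  x = 3: [0↦2, 1↦6, 2↦8, 3↦8, 4↦6, 5↦2, 6↦7, 7↦10, 8↦0, 9↦10, 10↦7]  zeros at y ∈ {8}
  x = 4: [0↦0, 1↦6, 2↦10, 3↦1, 4↦1, 5↦10, 6↦6, 7↦0, 8↦3, 9↦4, 10↦3]  zeros at y ∈ {0, 7}
  x = 5: [0↦0, 1↦8, 2↦3, 3↦7, 4↦9, 5↦9, 6↦7, 7↦3, 8↦8, 9↦0, 10↦1]  zeros at y ∈ {0, 9}
  x = 6: [0↦2, 1↦1, 2↦9, 3↦4, 4↦8, 5↦10, 6↦10, 7↦8, 8↦4, 9↦9, 10↦1]  zeros at y ∈ ∅
  x = 7: [0↦6, 1↦7, 2↦6, 3↦3, 4↦9, 5↦2, 6↦4, 7↦4, 8↦2, 9↦9, 10↦3]  zeros at y ∈ ∅
  x = 8: [0↦1, 1↦4, 2↦5, 3↦4, 4↦1, 5↦7, 6↦0, 7↦2, 8↦2, 9↦0, 10↦7]  zeros at y ∈ {6, 9}
  x = 9: [0↦9, 1↦3, 2↦6, 3↦7, 4↦6, 5↦3, 6↦9, 7↦2, 8↦4, 9↦4, 10↦2]  zeros at y ∈ ∅
  x = 10: [0↦8, 1↦4, 2↦9, 3↦1, 4↦2, 5↦1, 6↦9, 7↦4, 8↦8, 9↦10, 10↦10]  zeros at y ∈ ∅
Collecting zeros: affine points = {(0, 4), (0, 6), (1, 4), (1, 8), (2, 7), (3, 8), (4, 0), (4, 7), (5, 0), (5, 9), (8, 6), (8, 9)}.
Total count |C(F_11)_aff| = 12.


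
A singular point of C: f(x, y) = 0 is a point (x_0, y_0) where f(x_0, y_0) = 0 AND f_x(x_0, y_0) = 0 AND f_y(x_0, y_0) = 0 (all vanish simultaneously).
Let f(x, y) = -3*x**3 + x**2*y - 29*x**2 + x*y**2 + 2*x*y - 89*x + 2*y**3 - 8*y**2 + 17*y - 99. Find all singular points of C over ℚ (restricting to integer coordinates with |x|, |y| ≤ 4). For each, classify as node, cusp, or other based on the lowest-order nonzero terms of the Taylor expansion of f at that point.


Singular points: {(-3, 2)}; classification: cusp.

Compute partial derivatives:
  f_x = -9*x**2 + 2*x*y - 58*x + y**2 + 2*y - 89.
  f_y = x**2 + 2*x*y + 2*x + 6*y**2 - 16*y + 17.
Scan x_0 ∈ {−4, ..., 4}. For each x_0, f_y(x_0, y) is a polynomial in y; find its integer roots y ∈ {−4, ..., 4}, then test f_x and f at those candidates.
  x = -4: f_y(-4, y) = 6*y**2 - 24*y + 25; no integer root y with |y| ≤ 4.
  x = -3: f_y(-3, y) = 6*y**2 - 22*y + 20; vanishes at y ∈ {2}. (-3, 2): f_x = 0, f = 0 — SINGULAR.
  x = -2: f_y(-2, y) = 6*y**2 - 20*y + 17; no integer root y with |y| ≤ 4.
  x = -1: f_y(-1, y) = 6*y**2 - 18*y + 16; no integer root y with |y| ≤ 4.
  x = 0: f_y(0, y) = 6*y**2 - 16*y + 17; no integer root y with |y| ≤ 4.
  x = 1: f_y(1, y) = 6*y**2 - 14*y + 20; no integer root y with |y| ≤ 4.
  x = 2: f_y(2, y) = 6*y**2 - 12*y + 25; no integer root y with |y| ≤ 4.
  x = 3: f_y(3, y) = 6*y**2 - 10*y + 32; no integer root y with |y| ≤ 4.
  x = 4: f_y(4, y) = 6*y**2 - 8*y + 41; no integer root y with |y| ≤ 4.
Only singular point on the grid: (-3, 2).
Classify: substitute x = -3 + u, y = 2 + v and expand: f = -3*u**3 + u**2*v + u*v**2 + 2*v**3 + v**2.
No constant or linear terms (consistent with a singular point). Quadratic part: v**2. Cubic part: -3*u**3 + u**2*v + u*v**2 + 2*v**3.
The quadratic part v**2 is a perfect square, so there is a single (double) tangent line v = 0, i.e. y = 2. Restricting the cubic part to that line (v = 0) leaves -3*u**3 ≠ 0, so f is not divisible by v and the branch is v² ≈ 3*u**3 to lowest order — this is a cusp.
Classification: cusp.


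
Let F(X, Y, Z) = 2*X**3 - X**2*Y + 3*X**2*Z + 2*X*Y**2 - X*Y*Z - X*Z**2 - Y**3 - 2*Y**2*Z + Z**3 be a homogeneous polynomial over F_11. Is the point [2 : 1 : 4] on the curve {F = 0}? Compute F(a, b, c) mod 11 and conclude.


F(2,1,4) ≡ 2 (mod 11); P is NOT on the curve.

Evaluate F(2, 1, 4) term-by-term (mod 11).
  2*X**3 ↦ 2·8·1·1 = 16
  -X**2*Y ↦ -1·4·1·1 = -4
  3*X**2*Z ↦ 3·4·1·4 = 48
  2*X*Y**2 ↦ 2·2·1·1 = 4
  -X*Y*Z ↦ -1·2·1·4 = -8
  -X*Z**2 ↦ -1·2·1·16 = -32
  -Y**3 ↦ -1·1·1·1 = -1
  -2*Y**2*Z ↦ -2·1·1·4 = -8
  Z**3 ↦ 1·1·1·64 = 64
Sum: F(2, 1, 4) = (16) + (-4) + (48) + (4) + (-8) + (-32) + (-1) + (-8) + (64) = 79.
Reducing mod 11: 79 ≡ 2 (mod 11).
Since F(a, b, c) ≡ 2 ≠ 0 (mod 11), P does NOT lie on the curve.


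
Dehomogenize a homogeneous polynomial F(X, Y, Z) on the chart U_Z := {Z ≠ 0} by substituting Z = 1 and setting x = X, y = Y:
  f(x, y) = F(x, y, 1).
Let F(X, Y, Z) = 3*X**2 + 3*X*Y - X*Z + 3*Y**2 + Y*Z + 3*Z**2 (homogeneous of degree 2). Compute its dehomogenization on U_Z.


f(x, y) = 3*x**2 + 3*x*y - x + 3*y**2 + y + 3

On U_Z we set Z = 1. Each monomial c·X^i·Y^j·Z^k in F becomes c·x^i·y^j·1^k = c·x^i·y^j.
Substituting Z = 1: F(X, Y, 1) = 3*x**2 + 3*x*y - x + 3*y**2 + y + 3.
Note: deg(f) ≤ deg(F) = 2; strict inequality happens when F is divisible by Z (lost terms).


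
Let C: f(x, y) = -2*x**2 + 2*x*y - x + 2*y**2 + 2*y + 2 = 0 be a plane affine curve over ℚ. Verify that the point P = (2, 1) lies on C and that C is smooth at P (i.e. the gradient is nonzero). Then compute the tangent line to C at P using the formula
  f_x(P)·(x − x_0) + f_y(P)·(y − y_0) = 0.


Tangent line at P: -7*x + 10*y + 4 = 0.

Step 1: f(2, 1) = 0, so P lies on C.
Step 2: partial derivatives
  f_x(x, y) = -4*x + 2*y - 1, f_y(x, y) = 2*x + 4*y + 2.
  f_x(P) = -7, f_y(P) = 10 (gradient nonzero, so P is smooth).
Step 3: tangent line at P: -7·(x − 2) + 10·(y − 1) = 0.
Expanding: -7*x + 10*y + 4 = 0.


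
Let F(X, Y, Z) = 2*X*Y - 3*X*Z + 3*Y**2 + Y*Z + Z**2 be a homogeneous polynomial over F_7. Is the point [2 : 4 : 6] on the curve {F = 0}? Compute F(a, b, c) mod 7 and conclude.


F(2,4,6) ≡ 4 (mod 7); P is NOT on the curve.

Evaluate F(2, 4, 6) term-by-term (mod 7).
  2*X*Y ↦ 2·2·4·1 = 16
  -3*X*Z ↦ -3·2·1·6 = -36
  3*Y**2 ↦ 3·1·16·1 = 48
  Y*Z ↦ 1·1·4·6 = 24
  Z**2 ↦ 1·1·1·36 = 36
Sum: F(2, 4, 6) = (16) + (-36) + (48) + (24) + (36) = 88.
Reducing mod 7: 88 ≡ 4 (mod 7).
Since F(a, b, c) ≡ 4 ≠ 0 (mod 7), P does NOT lie on the curve.


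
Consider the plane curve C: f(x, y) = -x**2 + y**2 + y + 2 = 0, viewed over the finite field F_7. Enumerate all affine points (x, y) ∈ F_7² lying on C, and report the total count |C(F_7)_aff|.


Affine F_7-points: {(0, 3), (1, 2), (1, 4), (2, 1), (2, 5), (3, 0), (3, 6), (4, 0), (4, 6), (5, 1), (5, 5), (6, 2), (6, 4)}; count = 13.

For each of the 49 pairs (x, y) ∈ F_7², evaluate f(x, y) mod 7. Record the zeros.
  x = 0: [0↦2, 1↦4, 2↦1, 3↦0, 4↦1, 5↦4, 6↦2]  zeros at y ∈ {3}
  x = 1: [0↦1, 1↦3, 2↦0, 3↦6, 4↦0, 5↦3, 6↦1]  zeros at y ∈ {2, 4}
  x = 2: [0↦5, 1↦0, 2↦4, 3↦3, 4↦4, 5↦0, 6↦5]  zeros at y ∈ {1, 5}
  x = 3: [0↦0, 1↦2, 2↦6, 3↦5, 4↦6, 5↦2, 6↦0]  zeros at y ∈ {0, 6}
  x = 4: [0↦0, 1↦2, 2↦6, 3↦5, 4↦6, 5↦2, 6↦0]  zeros at y ∈ {0, 6}
  x = 5: [0↦5, 1↦0, 2↦4, 3↦3, 4↦4, 5↦0, 6↦5]  zeros at y ∈ {1, 5}
  x = 6: [0↦1, 1↦3, 2↦0, 3↦6, 4↦0, 5↦3, 6↦1]  zeros at y ∈ {2, 4}
Collecting zeros: affine points = {(0, 3), (1, 2), (1, 4), (2, 1), (2, 5), (3, 0), (3, 6), (4, 0), (4, 6), (5, 1), (5, 5), (6, 2), (6, 4)}.
Total count |C(F_7)_aff| = 13.


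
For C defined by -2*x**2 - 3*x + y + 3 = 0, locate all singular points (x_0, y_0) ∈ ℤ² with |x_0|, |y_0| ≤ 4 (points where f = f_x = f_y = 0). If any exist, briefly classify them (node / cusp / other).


No singular points in the scanned grid; C is smooth there.

Compute partial derivatives:
  f_x = -4*x - 3.
  f_y = 1.
f_y = 1 is a nonzero constant, so f_y never vanishes: no point (x, y) can satisfy f = f_x = f_y = 0. In particular no (x, y) ∈ {−4, ..., 4}² is singular; the curve is smooth.


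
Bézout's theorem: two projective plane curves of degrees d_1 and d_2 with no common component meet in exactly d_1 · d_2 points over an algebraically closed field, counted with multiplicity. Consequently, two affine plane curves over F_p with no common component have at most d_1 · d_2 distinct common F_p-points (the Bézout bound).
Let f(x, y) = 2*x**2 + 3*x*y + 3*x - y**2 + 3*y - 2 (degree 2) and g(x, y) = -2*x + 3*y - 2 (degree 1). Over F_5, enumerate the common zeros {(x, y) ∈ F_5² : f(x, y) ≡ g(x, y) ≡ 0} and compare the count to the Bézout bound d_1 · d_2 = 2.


Common zeros: ∅; count = 0; Bézout bound = 2.

deg(f) = 2, deg(g) = 1, so Bézout bound = 2.
Scan x ∈ F_5. For each x, list the y ∈ F_5 with f(x, y) ≡ 0 and those with g(x, y) ≡ 0 (mod 5); the common zeros in that column are the intersection.
  x = 0: f ≡ 0 at y ∈ {1, 2}; g ≡ 0 at y ∈ {4}; common: ∅.
  x = 1: f ≡ 0 at y ∈ ∅; g ≡ 0 at y ∈ {3}; common: ∅.
  x = 2: f ≡ 0 at y ∈ {1, 3}; g ≡ 0 at y ∈ {2}; common: ∅.
  x = 3: f ≡ 0 at y ∈ {0, 2}; g ≡ 0 at y ∈ {1}; common: ∅.
  x = 4: f ≡ 0 at y ∈ ∅; g ≡ 0 at y ∈ {0}; common: ∅.
Collecting: common zeros = ∅, so the count is 0.
Comparison with the Bézout bound: 0 ≤ 2 = deg(f)·deg(g), as expected for curves with no common component (the affine F_5-count falls short of the bound because intersections may lie at infinity, over extension fields, or carry multiplicity).


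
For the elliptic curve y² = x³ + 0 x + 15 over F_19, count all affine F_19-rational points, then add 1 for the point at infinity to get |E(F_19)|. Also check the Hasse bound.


Affine points = {(1, 4), (1, 15), (2, 2), (2, 17), (3, 2), (3, 17), (5, 8), (5, 11), (7, 4), (7, 15), (11, 4), (11, 15), (14, 2), (14, 17), (16, 8), (16, 11), (17, 8), (17, 11)}; affine count = 18; |E(F_19)| = 19.

Discriminant check: Δ ∝ 4a³ + 27b² = 4·0³ + 27·15² = 4·0 + 27·225 ≡ 14 (mod 19). Nonzero ⇒ E is nonsingular.
For each x ∈ F_19, compute rhs = x³ + 0·x + 15 mod 19, then count y ∈ F_19 with y² ≡ rhs.
  x = 0: rhs = 15, matching y values: none (0 points).
  x = 1: rhs = 16, matching y values: 4, 15 (2 points).
  x = 2: rhs = 4, matching y values: 2, 17 (2 points).
  x = 3: rhs = 4, matching y values: 2, 17 (2 points).
  x = 4: rhs = 3, matching y values: none (0 points).
  x = 5: rhs = 7, matching y values: 8, 11 (2 points).
  x = 6: rhs = 3, matching y values: none (0 points).
  x = 7: rhs = 16, matching y values: 4, 15 (2 points).
  x = 8: rhs = 14, matching y values: none (0 points).
  x = 9: rhs = 3, matching y values: none (0 points).
  x = 10: rhs = 8, matching y values: none (0 points).
  x = 11: rhs = 16, matching y values: 4, 15 (2 points).
  x = 12: rhs = 14, matching y values: none (0 points).
  x = 13: rhs = 8, matching y values: none (0 points).
  x = 14: rhs = 4, matching y values: 2, 17 (2 points).
  x = 15: rhs = 8, matching y values: none (0 points).
  x = 16: rhs = 7, matching y values: 8, 11 (2 points).
  x = 17: rhs = 7, matching y values: 8, 11 (2 points).
  x = 18: rhs = 14, matching y values: none (0 points).
Total affine count: 18.
Full point count |E(F_19)| = 18 + 1 = 19.
Hasse bound: |19 − (19+1)| = |-1| = 1 ≤ 2√19 ≈ 8.7178 ✓.


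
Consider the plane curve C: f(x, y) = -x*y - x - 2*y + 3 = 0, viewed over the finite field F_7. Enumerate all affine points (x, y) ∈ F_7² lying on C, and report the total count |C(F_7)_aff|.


Affine F_7-points: {(0, 5), (1, 3), (2, 2), (3, 0), (4, 1), (6, 4)}; count = 6.

For each of the 49 pairs (x, y) ∈ F_7², evaluate f(x, y) mod 7. Record the zeros.
  x = 0: [0↦3, 1↦1, 2↦6, 3↦4, 4↦2, 5↦0, 6↦5]  zeros at y ∈ {5}
  x = 1: [0↦2, 1↦6, 2↦3, 3↦0, 4↦4, 5↦1, 6↦5]  zeros at y ∈ {3}
  x = 2: [0↦1, 1↦4, 2↦0, 3↦3, 4↦6, 5↦2, 6↦5]  zeros at y ∈ {2}
  x = 3: [0↦0, 1↦2, 2↦4, 3↦6, 4↦1, 5↦3, 6↦5]  zeros at y ∈ {0}
  x = 4: [0↦6, 1↦0, 2↦1, 3↦2, 4↦3, 5↦4, 6↦5]  zeros at y ∈ {1}
  x = 5: [0↦5, 1↦5, 2↦5, 3↦5, 4↦5, 5↦5, 6↦5]  zeros at y ∈ ∅
  x = 6: [0↦4, 1↦3, 2↦2, 3↦1, 4↦0, 5↦6, 6↦5]  zeros at y ∈ {4}
Collecting zeros: affine points = {(0, 5), (1, 3), (2, 2), (3, 0), (4, 1), (6, 4)}.
Total count |C(F_7)_aff| = 6.


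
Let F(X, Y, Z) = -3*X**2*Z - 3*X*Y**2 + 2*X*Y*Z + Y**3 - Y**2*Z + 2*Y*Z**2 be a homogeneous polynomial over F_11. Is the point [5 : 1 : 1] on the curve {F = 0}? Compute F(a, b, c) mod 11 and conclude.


F(5,1,1) ≡ 10 (mod 11); P is NOT on the curve.

Evaluate F(5, 1, 1) term-by-term (mod 11).
  -3*X**2*Z ↦ -3·25·1·1 = -75
  -3*X*Y**2 ↦ -3·5·1·1 = -15
  2*X*Y*Z ↦ 2·5·1·1 = 10
  Y**3 ↦ 1·1·1·1 = 1
  -Y**2*Z ↦ -1·1·1·1 = -1
  2*Y*Z**2 ↦ 2·1·1·1 = 2
Sum: F(5, 1, 1) = (-75) + (-15) + (10) + (1) + (-1) + (2) = -78.
Reducing mod 11: -78 ≡ 10 (mod 11).
Since F(a, b, c) ≡ 10 ≠ 0 (mod 11), P does NOT lie on the curve.


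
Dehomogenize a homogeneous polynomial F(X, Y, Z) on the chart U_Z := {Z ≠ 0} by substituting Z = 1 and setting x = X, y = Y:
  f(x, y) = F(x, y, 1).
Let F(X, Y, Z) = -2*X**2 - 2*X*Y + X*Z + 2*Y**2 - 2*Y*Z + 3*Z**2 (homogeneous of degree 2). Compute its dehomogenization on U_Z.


f(x, y) = -2*x**2 - 2*x*y + x + 2*y**2 - 2*y + 3

On U_Z we set Z = 1. Each monomial c·X^i·Y^j·Z^k in F becomes c·x^i·y^j·1^k = c·x^i·y^j.
Substituting Z = 1: F(X, Y, 1) = -2*x**2 - 2*x*y + x + 2*y**2 - 2*y + 3.
Note: deg(f) ≤ deg(F) = 2; strict inequality happens when F is divisible by Z (lost terms).


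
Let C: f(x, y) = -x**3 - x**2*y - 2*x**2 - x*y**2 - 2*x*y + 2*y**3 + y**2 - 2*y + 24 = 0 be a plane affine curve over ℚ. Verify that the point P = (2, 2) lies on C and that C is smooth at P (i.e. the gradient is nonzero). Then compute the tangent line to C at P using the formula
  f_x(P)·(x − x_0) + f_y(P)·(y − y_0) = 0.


Tangent line at P: -36*x + 10*y + 52 = 0.

Step 1: f(2, 2) = 0, so P lies on C.
Step 2: partial derivatives
  f_x(x, y) = -3*x**2 - 2*x*y - 4*x - y**2 - 2*y, f_y(x, y) = -x**2 - 2*x*y - 2*x + 6*y**2 + 2*y - 2.
  f_x(P) = -36, f_y(P) = 10 (gradient nonzero, so P is smooth).
Step 3: tangent line at P: -36·(x − 2) + 10·(y − 2) = 0.
Expanding: -36*x + 10*y + 52 = 0.


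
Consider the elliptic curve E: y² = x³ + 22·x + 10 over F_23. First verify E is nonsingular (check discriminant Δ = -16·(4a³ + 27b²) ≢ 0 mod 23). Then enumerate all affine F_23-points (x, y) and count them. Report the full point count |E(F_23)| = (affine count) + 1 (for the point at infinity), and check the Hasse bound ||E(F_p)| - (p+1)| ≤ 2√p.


Affine points = {(2, 4), (2, 19), (4, 1), (4, 22), (6, 6), (6, 17), (7, 1), (7, 22), (8, 10), (8, 13), (12, 1), (12, 22), (13, 3), (13, 20), (14, 7), (14, 16), (15, 9), (15, 14), (20, 3), (20, 20), (21, 2), (21, 21)}; affine count = 22; |E(F_23)| = 23.

Discriminant check: Δ ∝ 4a³ + 27b² = 4·22³ + 27·10² = 4·10648 + 27·100 ≡ 5 (mod 23). Nonzero ⇒ E is nonsingular.
For each x ∈ F_23, compute rhs = x³ + 22·x + 10 mod 23, then count y ∈ F_23 with y² ≡ rhs.
  x = 0: rhs = 10, matching y values: none (0 points).
  x = 1: rhs = 10, matching y values: none (0 points).
  x = 2: rhs = 16, matching y values: 4, 19 (2 points).
  x = 3: rhs = 11, matching y values: none (0 points).
  x = 4: rhs = 1, matching y values: 1, 22 (2 points).
  x = 5: rhs = 15, matching y values: none (0 points).
  x = 6: rhs = 13, matching y values: 6, 17 (2 points).
  x = 7: rhs = 1, matching y values: 1, 22 (2 points).
  x = 8: rhs = 8, matching y values: 10, 13 (2 points).
  x = 9: rhs = 17, matching y values: none (0 points).
  x = 10: rhs = 11, matching y values: none (0 points).
  x = 11: rhs = 19, matching y values: none (0 points).
  x = 12: rhs = 1, matching y values: 1, 22 (2 points).
  x = 13: rhs = 9, matching y values: 3, 20 (2 points).
  x = 14: rhs = 3, matching y values: 7, 16 (2 points).
  x = 15: rhs = 12, matching y values: 9, 14 (2 points).
  x = 16: rhs = 19, matching y values: none (0 points).
  x = 17: rhs = 7, matching y values: none (0 points).
  x = 18: rhs = 5, matching y values: none (0 points).
  x = 19: rhs = 19, matching y values: none (0 points).
  x = 20: rhs = 9, matching y values: 3, 20 (2 points).
  x = 21: rhs = 4, matching y values: 2, 21 (2 points).
  x = 22: rhs = 10, matching y values: none (0 points).
Total affine count: 22.
Full point count |E(F_23)| = 22 + 1 = 23.
Hasse bound: |23 − (23+1)| = |-1| = 1 ≤ 2√23 ≈ 9.5917 ✓.


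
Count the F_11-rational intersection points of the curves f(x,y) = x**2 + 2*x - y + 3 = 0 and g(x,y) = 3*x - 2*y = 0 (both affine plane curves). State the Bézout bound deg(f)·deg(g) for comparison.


Common zeros: ∅; count = 0; Bézout bound = 2.

deg(f) = 2, deg(g) = 1, so Bézout bound = 2.
Scan x ∈ F_11. For each x, list the y ∈ F_11 with f(x, y) ≡ 0 and those with g(x, y) ≡ 0 (mod 11); the common zeros in that column are the intersection.
  x = 0: f ≡ 0 at y ∈ {3}; g ≡ 0 at y ∈ {0}; common: ∅.
  x = 1: f ≡ 0 at y ∈ {6}; g ≡ 0 at y ∈ {7}; common: ∅.
  x = 2: f ≡ 0 at y ∈ {0}; g ≡ 0 at y ∈ {3}; common: ∅.
  x = 3: f ≡ 0 at y ∈ {7}; g ≡ 0 at y ∈ {10}; common: ∅.
  x = 4: f ≡ 0 at y ∈ {5}; g ≡ 0 at y ∈ {6}; common: ∅.
  x = 5: f ≡ 0 at y ∈ {5}; g ≡ 0 at y ∈ {2}; common: ∅.
  x = 6: f ≡ 0 at y ∈ {7}; g ≡ 0 at y ∈ {9}; common: ∅.
  x = 7: f ≡ 0 at y ∈ {0}; g ≡ 0 at y ∈ {5}; common: ∅.
  x = 8: f ≡ 0 at y ∈ {6}; g ≡ 0 at y ∈ {1}; common: ∅.
  x = 9: f ≡ 0 at y ∈ {3}; g ≡ 0 at y ∈ {8}; common: ∅.
  x = 10: f ≡ 0 at y ∈ {2}; g ≡ 0 at y ∈ {4}; common: ∅.
Collecting: common zeros = ∅, so the count is 0.
Comparison with the Bézout bound: 0 ≤ 2 = deg(f)·deg(g), as expected for curves with no common component (the affine F_11-count falls short of the bound because intersections may lie at infinity, over extension fields, or carry multiplicity).


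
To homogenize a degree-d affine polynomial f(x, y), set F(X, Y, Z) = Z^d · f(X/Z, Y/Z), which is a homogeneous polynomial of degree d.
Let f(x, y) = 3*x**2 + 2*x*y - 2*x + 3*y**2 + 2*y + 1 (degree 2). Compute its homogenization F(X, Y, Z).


F(X, Y, Z) = 3*X**2 + 2*X*Y - 2*X*Z + 3*Y**2 + 2*Y*Z + Z**2

deg(f) = 2.
Substitute x = X/Z, y = Y/Z into f, then multiply by Z^2.
  monomial 3·x^2·y^0 ↦ 3·X^2·Y^0·Z^0.
  monomial 2·x^1·y^1 ↦ 2·X^1·Y^1·Z^0.
  monomial -2·x^1·y^0 ↦ -2·X^1·Y^0·Z^1.
  monomial 3·x^0·y^2 ↦ 3·X^0·Y^2·Z^0.
  monomial 2·x^0·y^1 ↦ 2·X^0·Y^1·Z^1.
  monomial 1·x^0·y^0 ↦ 1·X^0·Y^0·Z^2.
Collecting: F(X, Y, Z) = 3*X**2 + 2*X*Y - 2*X*Z + 3*Y**2 + 2*Y*Z + Z**2.


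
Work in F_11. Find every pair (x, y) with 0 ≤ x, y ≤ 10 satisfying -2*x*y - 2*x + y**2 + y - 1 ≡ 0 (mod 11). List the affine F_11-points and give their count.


Affine F_11-points: {(0, 3), (0, 7), (3, 1), (3, 4), (5, 0), (5, 9), (7, 5), (7, 8), (10, 2), (10, 6)}; count = 10.

For each of the 121 pairs (x, y) ∈ F_11², evaluate f(x, y) mod 11. Record the zeros.
  x = 0: [0↦10, 1↦1, 2↦5, 3↦0, 4↦8, 5↦7, 6↦8, 7↦0, 8↦5, 9↦1, 10↦10]  zeros at y ∈ {3, 7}
  x = 1: [0↦8, 1↦8, 2↦10, 3↦3, 4↦9, 5↦6, 6↦5, 7↦6, 8↦9, 9↦3, 10↦10]  zeros at y ∈ ∅
  x = 2: [0↦6, 1↦4, 2↦4, 3↦6, 4↦10, 5↦5, 6↦2, 7↦1, 8↦2, 9↦5, 10↦10]  zeros at y ∈ ∅
  x = 3: [0↦4, 1↦0, 2↦9, 3↦9, 4↦0, 5↦4, 6↦10, 7↦7, 8↦6, 9↦7, 10↦10]  zeros at y ∈ {1, 4}
  x = 4: [0↦2, 1↦7, 2↦3, 3↦1, 4↦1, 5↦3, 6↦7, 7↦2, 8↦10, 9↦9, 10↦10]  zeros at y ∈ ∅
  x = 5: [0↦0, 1↦3, 2↦8, 3↦4, 4↦2, 5↦2, 6↦4, 7↦8, 8↦3, 9↦0, 10↦10]  zeros at y ∈ {0, 9}
  x = 6: [0↦9, 1↦10, 2↦2, 3↦7, 4↦3, 5↦1, 6↦1, 7↦3, 8↦7, 9↦2, 10↦10]  zeros at y ∈ ∅
  x = 7: [0↦7, 1↦6, 2↦7, 3↦10, 4↦4, 5↦0, 6↦9, 7↦9, 8↦0, 9↦4, 10↦10]  zeros at y ∈ {5, 8}
  x = 8: [0↦5, 1↦2, 2↦1, 3↦2, 4↦5, 5↦10, 6↦6, 7↦4, 8↦4, 9↦6, 10↦10]  zeros at y ∈ ∅
  x = 9: [0↦3, 1↦9, 2↦6, 3↦5, 4↦6, 5↦9, 6↦3, 7↦10, 8↦8, 9↦8, 10↦10]  zeros at y ∈ ∅
  x = 10: [0↦1, 1↦5, 2↦0, 3↦8, 4↦7, 5↦8, 6↦0, 7↦5, 8↦1, 9↦10, 10↦10]  zeros at y ∈ {2, 6}
Collecting zeros: affine points = {(0, 3), (0, 7), (3, 1), (3, 4), (5, 0), (5, 9), (7, 5), (7, 8), (10, 2), (10, 6)}.
Total count |C(F_11)_aff| = 10.


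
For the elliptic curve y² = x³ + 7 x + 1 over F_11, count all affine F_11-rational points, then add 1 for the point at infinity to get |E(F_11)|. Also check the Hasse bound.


Affine points = {(0, 1), (0, 10), (1, 3), (1, 8), (2, 1), (2, 10), (3, 4), (3, 7), (4, 4), (4, 7), (9, 1), (9, 10), (10, 2), (10, 9)}; affine count = 14; |E(F_11)| = 15.

Discriminant check: Δ ∝ 4a³ + 27b² = 4·7³ + 27·1² = 4·343 + 27·1 ≡ 2 (mod 11). Nonzero ⇒ E is nonsingular.
For each x ∈ F_11, compute rhs = x³ + 7·x + 1 mod 11, then count y ∈ F_11 with y² ≡ rhs.
  x = 0: rhs = 1, matching y values: 1, 10 (2 points).
  x = 1: rhs = 9, matching y values: 3, 8 (2 points).
  x = 2: rhs = 1, matching y values: 1, 10 (2 points).
  x = 3: rhs = 5, matching y values: 4, 7 (2 points).
  x = 4: rhs = 5, matching y values: 4, 7 (2 points).
  x = 5: rhs = 7, matching y values: none (0 points).
  x = 6: rhs = 6, matching y values: none (0 points).
  x = 7: rhs = 8, matching y values: none (0 points).
  x = 8: rhs = 8, matching y values: none (0 points).
  x = 9: rhs = 1, matching y values: 1, 10 (2 points).
  x = 10: rhs = 4, matching y values: 2, 9 (2 points).
Total affine count: 14.
Full point count |E(F_11)| = 14 + 1 = 15.
Hasse bound: |15 − (11+1)| = |3| = 3 ≤ 2√11 ≈ 6.6332 ✓.


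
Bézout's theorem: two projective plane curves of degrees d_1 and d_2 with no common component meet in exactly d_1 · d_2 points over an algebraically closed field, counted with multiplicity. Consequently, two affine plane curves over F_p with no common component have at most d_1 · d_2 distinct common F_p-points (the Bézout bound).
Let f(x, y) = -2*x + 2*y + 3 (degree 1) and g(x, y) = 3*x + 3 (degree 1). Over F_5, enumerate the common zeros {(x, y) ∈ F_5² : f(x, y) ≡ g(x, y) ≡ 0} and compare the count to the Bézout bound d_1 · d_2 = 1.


Common zeros: {(4, 0)}; count = 1; Bézout bound = 1.

deg(f) = 1, deg(g) = 1, so Bézout bound = 1.
Scan x ∈ F_5. For each x, list the y ∈ F_5 with f(x, y) ≡ 0 and those with g(x, y) ≡ 0 (mod 5); the common zeros in that column are the intersection.
  x = 0: f ≡ 0 at y ∈ {1}; g ≡ 0 at y ∈ ∅; common: ∅.
  x = 1: f ≡ 0 at y ∈ {2}; g ≡ 0 at y ∈ ∅; common: ∅.
  x = 2: f ≡ 0 at y ∈ {3}; g ≡ 0 at y ∈ ∅; common: ∅.
  x = 3: f ≡ 0 at y ∈ {4}; g ≡ 0 at y ∈ ∅; common: ∅.
  x = 4: f ≡ 0 at y ∈ {0}; g ≡ 0 at y ∈ {0, 1, 2, 3, 4}; common: {0}.
Collecting: common zeros = {(4, 0)}, so the count is 1.
Comparison with the Bézout bound: 1 ≤ 1 = deg(f)·deg(g), as expected for curves with no common component (the bound is attained).


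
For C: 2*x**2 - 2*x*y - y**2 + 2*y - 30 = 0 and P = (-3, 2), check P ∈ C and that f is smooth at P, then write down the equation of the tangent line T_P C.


Tangent line at P: -16*x + 4*y - 56 = 0.

Step 1: f(-3, 2) = 0, so P lies on C.
Step 2: partial derivatives
  f_x(x, y) = 4*x - 2*y, f_y(x, y) = -2*x - 2*y + 2.
  f_x(P) = -16, f_y(P) = 4 (gradient nonzero, so P is smooth).
Step 3: tangent line at P: -16·(x − -3) + 4·(y − 2) = 0.
Expanding: -16*x + 4*y - 56 = 0.


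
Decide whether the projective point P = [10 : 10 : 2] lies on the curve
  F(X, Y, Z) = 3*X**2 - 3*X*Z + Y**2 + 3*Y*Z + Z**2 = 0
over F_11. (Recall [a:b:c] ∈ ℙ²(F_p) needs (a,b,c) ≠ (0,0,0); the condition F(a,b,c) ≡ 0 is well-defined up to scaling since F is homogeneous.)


F(10,10,2) ≡ 8 (mod 11); P is NOT on the curve.

Evaluate F(10, 10, 2) term-by-term (mod 11).
  3*X**2 ↦ 3·100·1·1 = 300
  -3*X*Z ↦ -3·10·1·2 = -60
  Y**2 ↦ 1·1·100·1 = 100
  3*Y*Z ↦ 3·1·10·2 = 60
  Z**2 ↦ 1·1·1·4 = 4
Sum: F(10, 10, 2) = (300) + (-60) + (100) + (60) + (4) = 404.
Reducing mod 11: 404 ≡ 8 (mod 11).
Since F(a, b, c) ≡ 8 ≠ 0 (mod 11), P does NOT lie on the curve.


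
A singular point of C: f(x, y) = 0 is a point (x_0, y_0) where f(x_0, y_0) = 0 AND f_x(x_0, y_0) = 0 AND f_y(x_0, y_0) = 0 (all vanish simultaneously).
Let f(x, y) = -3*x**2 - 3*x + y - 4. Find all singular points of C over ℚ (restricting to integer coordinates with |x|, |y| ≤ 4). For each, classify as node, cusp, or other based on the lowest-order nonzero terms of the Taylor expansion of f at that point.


No singular points in the scanned grid; C is smooth there.

Compute partial derivatives:
  f_x = -6*x - 3.
  f_y = 1.
f_y = 1 is a nonzero constant, so f_y never vanishes: no point (x, y) can satisfy f = f_x = f_y = 0. In particular no (x, y) ∈ {−4, ..., 4}² is singular; the curve is smooth.


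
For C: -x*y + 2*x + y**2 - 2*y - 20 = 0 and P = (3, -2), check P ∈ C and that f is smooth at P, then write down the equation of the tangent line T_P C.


Tangent line at P: 4*x - 9*y - 30 = 0.

Step 1: f(3, -2) = 0, so P lies on C.
Step 2: partial derivatives
  f_x(x, y) = 2 - y, f_y(x, y) = -x + 2*y - 2.
  f_x(P) = 4, f_y(P) = -9 (gradient nonzero, so P is smooth).
Step 3: tangent line at P: 4·(x − 3) + -9·(y − -2) = 0.
Expanding: 4*x - 9*y - 30 = 0.


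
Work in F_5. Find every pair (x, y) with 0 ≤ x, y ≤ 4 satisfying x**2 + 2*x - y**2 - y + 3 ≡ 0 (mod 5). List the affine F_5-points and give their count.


Affine F_5-points: {(1, 2), (2, 2), (4, 1), (4, 3)}; count = 4.

For each of the 25 pairs (x, y) ∈ F_5², evaluate f(x, y) mod 5. Record the zeros.
  x = 0: [0↦3, 1↦1, 2↦2, 3↦1, 4↦3]  zeros at y ∈ ∅
  x = 1: [0↦1, 1↦4, 2↦0, 3↦4, 4↦1]  zeros at y ∈ {2}
  x = 2: [0↦1, 1↦4, 2↦0, 3↦4, 4↦1]  zeros at y ∈ {2}
  x = 3: [0↦3, 1↦1, 2↦2, 3↦1, 4↦3]  zeros at y ∈ ∅
  x = 4: [0↦2, 1↦0, 2↦1, 3↦0, 4↦2]  zeros at y ∈ {1, 3}
Collecting zeros: affine points = {(1, 2), (2, 2), (4, 1), (4, 3)}.
Total count |C(F_5)_aff| = 4.


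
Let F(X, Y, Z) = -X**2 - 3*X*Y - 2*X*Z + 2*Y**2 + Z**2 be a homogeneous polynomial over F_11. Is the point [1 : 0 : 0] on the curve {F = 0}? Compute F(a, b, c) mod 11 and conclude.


F(1,0,0) ≡ 10 (mod 11); P is NOT on the curve.

Evaluate F(1, 0, 0) term-by-term (mod 11).
  -X**2 ↦ -1·1·1·1 = -1
  -3*X*Y ↦ -3·1·0·1 = 0
  -2*X*Z ↦ -2·1·1·0 = 0
  2*Y**2 ↦ 2·1·0·1 = 0
  Z**2 ↦ 1·1·1·0 = 0
Sum: F(1, 0, 0) = (-1) + (0) + (0) + (0) + (0) = -1.
Reducing mod 11: -1 ≡ 10 (mod 11).
Since F(a, b, c) ≡ 10 ≠ 0 (mod 11), P does NOT lie on the curve.


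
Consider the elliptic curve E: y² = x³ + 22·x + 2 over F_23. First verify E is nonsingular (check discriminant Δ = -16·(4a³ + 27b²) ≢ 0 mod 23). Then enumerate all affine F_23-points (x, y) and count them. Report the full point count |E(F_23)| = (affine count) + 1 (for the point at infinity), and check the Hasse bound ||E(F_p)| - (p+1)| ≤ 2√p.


Affine points = {(0, 5), (0, 18), (1, 5), (1, 18), (2, 10), (2, 13), (3, 7), (3, 16), (4, 4), (4, 19), (7, 4), (7, 19), (8, 0), (9, 3), (9, 20), (10, 7), (10, 16), (12, 4), (12, 19), (13, 1), (13, 22), (14, 8), (14, 15), (15, 2), (15, 21), (20, 1), (20, 22), (22, 5), (22, 18)}; affine count = 29; |E(F_23)| = 30.

Discriminant check: Δ ∝ 4a³ + 27b² = 4·22³ + 27·2² = 4·10648 + 27·4 ≡ 12 (mod 23). Nonzero ⇒ E is nonsingular.
For each x ∈ F_23, compute rhs = x³ + 22·x + 2 mod 23, then count y ∈ F_23 with y² ≡ rhs.
  x = 0: rhs = 2, matching y values: 5, 18 (2 points).
  x = 1: rhs = 2, matching y values: 5, 18 (2 points).
  x = 2: rhs = 8, matching y values: 10, 13 (2 points).
  x = 3: rhs = 3, matching y values: 7, 16 (2 points).
  x = 4: rhs = 16, matching y values: 4, 19 (2 points).
  x = 5: rhs = 7, matching y values: none (0 points).
  x = 6: rhs = 5, matching y values: none (0 points).
  x = 7: rhs = 16, matching y values: 4, 19 (2 points).
  x = 8: rhs = 0, matching y values: 0 (1 points).
  x = 9: rhs = 9, matching y values: 3, 20 (2 points).
  x = 10: rhs = 3, matching y values: 7, 16 (2 points).
  x = 11: rhs = 11, matching y values: none (0 points).
  x = 12: rhs = 16, matching y values: 4, 19 (2 points).
  x = 13: rhs = 1, matching y values: 1, 22 (2 points).
  x = 14: rhs = 18, matching y values: 8, 15 (2 points).
  x = 15: rhs = 4, matching y values: 2, 21 (2 points).
  x = 16: rhs = 11, matching y values: none (0 points).
  x = 17: rhs = 22, matching y values: none (0 points).
  x = 18: rhs = 20, matching y values: none (0 points).
  x = 19: rhs = 11, matching y values: none (0 points).
  x = 20: rhs = 1, matching y values: 1, 22 (2 points).
  x = 21: rhs = 19, matching y values: none (0 points).
  x = 22: rhs = 2, matching y values: 5, 18 (2 points).
Total affine count: 29.
Full point count |E(F_23)| = 29 + 1 = 30.
Hasse bound: |30 − (23+1)| = |6| = 6 ≤ 2√23 ≈ 9.5917 ✓.


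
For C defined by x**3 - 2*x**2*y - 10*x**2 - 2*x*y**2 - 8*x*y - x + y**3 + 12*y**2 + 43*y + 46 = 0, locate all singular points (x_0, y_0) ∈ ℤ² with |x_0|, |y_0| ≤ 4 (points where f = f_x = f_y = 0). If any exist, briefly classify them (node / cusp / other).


Singular points: {(1, -3)}; classification: node.

Compute partial derivatives:
  f_x = 3*x**2 - 4*x*y - 20*x - 2*y**2 - 8*y - 1.
  f_y = -2*x**2 - 4*x*y - 8*x + 3*y**2 + 24*y + 43.
Scan x_0 ∈ {−4, ..., 4}. For each x_0, f_y(x_0, y) is a polynomial in y; find its integer roots y ∈ {−4, ..., 4}, then test f_x and f at those candidates.
  x = -4: f_y(-4, y) = 3*y**2 + 40*y + 43; no integer root y with |y| ≤ 4.
  x = -3: f_y(-3, y) = 3*y**2 + 36*y + 49; no integer root y with |y| ≤ 4.
  x = -2: f_y(-2, y) = 3*y**2 + 32*y + 51; no integer root y with |y| ≤ 4.
  x = -1: f_y(-1, y) = 3*y**2 + 28*y + 49; no integer root y with |y| ≤ 4.
  x = 0: f_y(0, y) = 3*y**2 + 24*y + 43; no integer root y with |y| ≤ 4.
  x = 1: f_y(1, y) = 3*y**2 + 20*y + 33; vanishes at y ∈ {-3}. (1, -3): f_x = 0, f = 0 — SINGULAR.
  x = 2: f_y(2, y) = 3*y**2 + 16*y + 19; no integer root y with |y| ≤ 4.
  x = 3: f_y(3, y) = 3*y**2 + 12*y + 1; no integer root y with |y| ≤ 4.
  x = 4: f_y(4, y) = 3*y**2 + 8*y - 21; no integer root y with |y| ≤ 4.
Only singular point on the grid: (1, -3).
Classify: substitute x = 1 + u, y = -3 + v and expand: f = u**3 - 2*u**2*v - u**2 - 2*u*v**2 + v**3 + v**2.
No constant or linear terms (consistent with a singular point). Quadratic part: -u**2 + v**2. Cubic part: u**3 - 2*u**2*v - 2*u*v**2 + v**3.
The quadratic part v**2 - u**2 = (v − u)(v + u) splits into two distinct linear factors, so there are two distinct tangent lines y − -3 = ±(x − 1) — this is a node (ordinary double point).
Classification: node.


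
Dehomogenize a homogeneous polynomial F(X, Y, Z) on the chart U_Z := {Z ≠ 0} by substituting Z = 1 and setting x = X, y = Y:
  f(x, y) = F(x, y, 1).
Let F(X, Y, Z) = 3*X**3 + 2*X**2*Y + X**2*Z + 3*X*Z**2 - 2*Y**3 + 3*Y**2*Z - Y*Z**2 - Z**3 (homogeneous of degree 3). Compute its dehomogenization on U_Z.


f(x, y) = 3*x**3 + 2*x**2*y + x**2 + 3*x - 2*y**3 + 3*y**2 - y - 1

On U_Z we set Z = 1. Each monomial c·X^i·Y^j·Z^k in F becomes c·x^i·y^j·1^k = c·x^i·y^j.
Substituting Z = 1: F(X, Y, 1) = 3*x**3 + 2*x**2*y + x**2 + 3*x - 2*y**3 + 3*y**2 - y - 1.
Note: deg(f) ≤ deg(F) = 3; strict inequality happens when F is divisible by Z (lost terms).


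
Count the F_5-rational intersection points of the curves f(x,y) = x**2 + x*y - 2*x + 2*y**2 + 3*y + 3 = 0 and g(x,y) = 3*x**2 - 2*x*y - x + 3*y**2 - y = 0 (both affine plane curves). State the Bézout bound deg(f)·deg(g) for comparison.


Common zeros: ∅; count = 0; Bézout bound = 4.

deg(f) = 2, deg(g) = 2, so Bézout bound = 4.
Scan x ∈ F_5. For each x, list the y ∈ F_5 with f(x, y) ≡ 0 and those with g(x, y) ≡ 0 (mod 5); the common zeros in that column are the intersection.
  x = 0: f ≡ 0 at y ∈ {3}; g ≡ 0 at y ∈ {0, 2}; common: ∅.
  x = 1: f ≡ 0 at y ∈ {4}; g ≡ 0 at y ∈ {3}; common: ∅.
  x = 2: f ≡ 0 at y ∈ {1, 4}; g ≡ 0 at y ∈ {0}; common: ∅.
  x = 3: f ≡ 0 at y ∈ ∅; g ≡ 0 at y ∈ {1, 3}; common: ∅.
  x = 4: f ≡ 0 at y ∈ {1, 3}; g ≡ 0 at y ∈ ∅; common: ∅.
Collecting: common zeros = ∅, so the count is 0.
Comparison with the Bézout bound: 0 ≤ 4 = deg(f)·deg(g), as expected for curves with no common component (the affine F_5-count falls short of the bound because intersections may lie at infinity, over extension fields, or carry multiplicity).


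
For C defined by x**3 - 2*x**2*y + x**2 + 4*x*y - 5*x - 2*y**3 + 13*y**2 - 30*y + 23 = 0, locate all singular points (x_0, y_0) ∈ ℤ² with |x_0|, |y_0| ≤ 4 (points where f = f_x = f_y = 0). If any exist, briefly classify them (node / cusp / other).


Singular points: {(1, 2)}; classification: cusp.

Compute partial derivatives:
  f_x = 3*x**2 - 4*x*y + 2*x + 4*y - 5.
  f_y = -2*x**2 + 4*x - 6*y**2 + 26*y - 30.
Scan x_0 ∈ {−4, ..., 4}. For each x_0, f_y(x_0, y) is a polynomial in y; find its integer roots y ∈ {−4, ..., 4}, then test f_x and f at those candidates.
  x = -4: f_y(-4, y) = -6*y**2 + 26*y - 78; no integer root y with |y| ≤ 4.
  x = -3: f_y(-3, y) = -6*y**2 + 26*y - 60; no integer root y with |y| ≤ 4.
  x = -2: f_y(-2, y) = -6*y**2 + 26*y - 46; no integer root y with |y| ≤ 4.
  x = -1: f_y(-1, y) = -6*y**2 + 26*y - 36; no integer root y with |y| ≤ 4.
  x = 0: f_y(0, y) = -6*y**2 + 26*y - 30; no integer root y with |y| ≤ 4.
  x = 1: f_y(1, y) = -6*y**2 + 26*y - 28; vanishes at y ∈ {2}. (1, 2): f_x = 0, f = 0 — SINGULAR.
  x = 2: f_y(2, y) = -6*y**2 + 26*y - 30; no integer root y with |y| ≤ 4.
  x = 3: f_y(3, y) = -6*y**2 + 26*y - 36; no integer root y with |y| ≤ 4.
  x = 4: f_y(4, y) = -6*y**2 + 26*y - 46; no integer root y with |y| ≤ 4.
Only singular point on the grid: (1, 2).
Classify: substitute x = 1 + u, y = 2 + v and expand: f = u**3 - 2*u**2*v - 2*v**3 + v**2.
No constant or linear terms (consistent with a singular point). Quadratic part: v**2. Cubic part: u**3 - 2*u**2*v - 2*v**3.
The quadratic part v**2 is a perfect square, so there is a single (double) tangent line v = 0, i.e. y = 2. Restricting the cubic part to that line (v = 0) leaves u**3 ≠ 0, so f is not divisible by v and the branch is v² ≈ -u**3 to lowest order — this is a cusp.
Classification: cusp.


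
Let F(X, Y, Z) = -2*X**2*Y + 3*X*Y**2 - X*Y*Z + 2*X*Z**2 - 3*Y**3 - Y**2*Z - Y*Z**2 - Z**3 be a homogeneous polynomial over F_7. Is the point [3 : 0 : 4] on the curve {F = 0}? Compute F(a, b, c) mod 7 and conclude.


F(3,0,4) ≡ 4 (mod 7); P is NOT on the curve.

Evaluate F(3, 0, 4) term-by-term (mod 7).
  -2*X**2*Y ↦ -2·9·0·1 = 0
  3*X*Y**2 ↦ 3·3·0·1 = 0
  -X*Y*Z ↦ -1·3·0·4 = 0
  2*X*Z**2 ↦ 2·3·1·16 = 96
  -3*Y**3 ↦ -3·1·0·1 = 0
  -Y**2*Z ↦ -1·1·0·4 = 0
  -Y*Z**2 ↦ -1·1·0·16 = 0
  -Z**3 ↦ -1·1·1·64 = -64
Sum: F(3, 0, 4) = (0) + (0) + (0) + (96) + (0) + (0) + (0) + (-64) = 32.
Reducing mod 7: 32 ≡ 4 (mod 7).
Since F(a, b, c) ≡ 4 ≠ 0 (mod 7), P does NOT lie on the curve.


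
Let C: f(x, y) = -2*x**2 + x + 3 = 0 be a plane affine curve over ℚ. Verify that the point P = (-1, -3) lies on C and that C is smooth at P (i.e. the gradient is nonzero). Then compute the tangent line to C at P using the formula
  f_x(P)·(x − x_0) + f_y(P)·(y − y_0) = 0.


Tangent line at P: 5*x + 5 = 0.

Step 1: f(-1, -3) = 0, so P lies on C.
Step 2: partial derivatives
  f_x(x, y) = 1 - 4*x, f_y(x, y) = 0.
  f_x(P) = 5, f_y(P) = 0 (gradient nonzero, so P is smooth).
Step 3: tangent line at P: 5·(x − -1) + 0·(y − -3) = 0.
Expanding: 5*x + 5 = 0.


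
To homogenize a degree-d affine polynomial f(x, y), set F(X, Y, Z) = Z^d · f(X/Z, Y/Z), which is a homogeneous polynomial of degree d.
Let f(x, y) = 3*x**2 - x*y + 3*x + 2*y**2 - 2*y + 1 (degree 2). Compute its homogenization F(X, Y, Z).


F(X, Y, Z) = 3*X**2 - X*Y + 3*X*Z + 2*Y**2 - 2*Y*Z + Z**2

deg(f) = 2.
Substitute x = X/Z, y = Y/Z into f, then multiply by Z^2.
  monomial 3·x^2·y^0 ↦ 3·X^2·Y^0·Z^0.
  monomial -1·x^1·y^1 ↦ -1·X^1·Y^1·Z^0.
  monomial 3·x^1·y^0 ↦ 3·X^1·Y^0·Z^1.
  monomial 2·x^0·y^2 ↦ 2·X^0·Y^2·Z^0.
  monomial -2·x^0·y^1 ↦ -2·X^0·Y^1·Z^1.
  monomial 1·x^0·y^0 ↦ 1·X^0·Y^0·Z^2.
Collecting: F(X, Y, Z) = 3*X**2 - X*Y + 3*X*Z + 2*Y**2 - 2*Y*Z + Z**2.


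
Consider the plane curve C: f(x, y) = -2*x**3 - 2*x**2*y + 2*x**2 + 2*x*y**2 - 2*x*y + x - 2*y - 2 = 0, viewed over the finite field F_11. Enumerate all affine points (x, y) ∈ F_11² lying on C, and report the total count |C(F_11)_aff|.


Affine F_11-points: {(0, 10), (1, 7), (2, 4), (2, 5), (3, 1), (3, 7), (4, 9), (4, 10), (5, 6), (5, 9), (6, 3), (6, 6), (7, 0), (7, 5), (8, 8), (9, 5), (9, 10), (10, 2), (10, 8)}; count = 19.

For each of the 121 pairs (x, y) ∈ F_11², evaluate f(x, y) mod 11. Record the zeros.
  x = 0: [0↦9, 1↦7, 2↦5, 3↦3, 4↦1, 5↦10, 6↦8, 7↦6, 8↦4, 9↦2, 10↦0]  zeros at y ∈ {10}
  x = 1: [0↦10, 1↦6, 2↦6, 3↦10, 4↦7, 5↦8, 6↦2, 7↦0, 8↦2, 9↦8, 10↦7]  zeros at y ∈ {7}
  x = 2: [0↦3, 1↦4, 2↦2, 3↦8, 4↦0, 5↦0, 6↦8, 7↦2, 8↦4, 9↦3, 10↦10]  zeros at y ∈ {4, 5}
  x = 3: [0↦9, 1↦0, 2↦3, 3↦7, 4↦1, 5↦7, 6↦3, 7↦0, 8↦9, 9↦8, 10↦8]  zeros at y ∈ {1, 7}
  x = 4: [0↦5, 1↦4, 2↦8, 3↦6, 4↦9, 5↦6, 6↦8, 7↦4, 8↦5, 9↦0, 10↦0]  zeros at y ∈ {9, 10}
  x = 5: [0↦1, 1↦4, 2↦5, 3↦4, 4↦1, 5↦7, 6↦0, 7↦2, 8↦2, 9↦0, 10↦7]  zeros at y ∈ {6, 9}
  x = 6: [0↦7, 1↦10, 2↦4, 3↦0, 4↦9, 5↦9, 6↦0, 7↦4, 8↦10, 9↦7, 10↦6]  zeros at y ∈ {3, 6}
  x = 7: [0↦0, 1↦10, 2↦4, 3↦4, 4↦10, 5↦0, 6↦7, 7↦9, 8↦6, 9↦9, 10↦7]  zeros at y ∈ {0, 5}
  x = 8: [0↦1, 1↦3, 2↦4, 3↦4, 4↦3, 5↦1, 6↦9, 7↦5, 8↦0, 9↦5, 10↦9]  zeros at y ∈ {8}
  x = 9: [0↦9, 1↦10, 2↦3, 3↦10, 4↦9, 5↦0, 6↦5, 7↦2, 8↦2, 9↦5, 10↦0]  zeros at y ∈ {5, 10}
  x = 10: [0↦1, 1↦8, 2↦0, 3↦10, 4↦5, 5↦7, 6↦5, 7↦10, 8↦0, 9↦8, 10↦1]  zeros at y ∈ {2, 8}
Collecting zeros: affine points = {(0, 10), (1, 7), (2, 4), (2, 5), (3, 1), (3, 7), (4, 9), (4, 10), (5, 6), (5, 9), (6, 3), (6, 6), (7, 0), (7, 5), (8, 8), (9, 5), (9, 10), (10, 2), (10, 8)}.
Total count |C(F_11)_aff| = 19.


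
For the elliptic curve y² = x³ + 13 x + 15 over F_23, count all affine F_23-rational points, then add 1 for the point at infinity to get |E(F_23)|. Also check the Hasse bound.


Affine points = {(1, 11), (1, 12), (2, 7), (2, 16), (3, 9), (3, 14), (4, 4), (4, 19), (7, 9), (7, 14), (10, 8), (10, 15), (12, 6), (12, 17), (13, 9), (13, 14), (16, 8), (16, 15), (18, 3), (18, 20), (20, 8), (20, 15), (21, 2), (21, 21), (22, 1), (22, 22)}; affine count = 26; |E(F_23)| = 27.

Discriminant check: Δ ∝ 4a³ + 27b² = 4·13³ + 27·15² = 4·2197 + 27·225 ≡ 5 (mod 23). Nonzero ⇒ E is nonsingular.
For each x ∈ F_23, compute rhs = x³ + 13·x + 15 mod 23, then count y ∈ F_23 with y² ≡ rhs.
  x = 0: rhs = 15, matching y values: none (0 points).
  x = 1: rhs = 6, matching y values: 11, 12 (2 points).
  x = 2: rhs = 3, matching y values: 7, 16 (2 points).
  x = 3: rhs = 12, matching y values: 9, 14 (2 points).
  x = 4: rhs = 16, matching y values: 4, 19 (2 points).
  x = 5: rhs = 21, matching y values: none (0 points).
  x = 6: rhs = 10, matching y values: none (0 points).
  x = 7: rhs = 12, matching y values: 9, 14 (2 points).
  x = 8: rhs = 10, matching y values: none (0 points).
  x = 9: rhs = 10, matching y values: none (0 points).
  x = 10: rhs = 18, matching y values: 8, 15 (2 points).
  x = 11: rhs = 17, matching y values: none (0 points).
  x = 12: rhs = 13, matching y values: 6, 17 (2 points).
  x = 13: rhs = 12, matching y values: 9, 14 (2 points).
  x = 14: rhs = 20, matching y values: none (0 points).
  x = 15: rhs = 20, matching y values: none (0 points).
  x = 16: rhs = 18, matching y values: 8, 15 (2 points).
  x = 17: rhs = 20, matching y values: none (0 points).
  x = 18: rhs = 9, matching y values: 3, 20 (2 points).
  x = 19: rhs = 14, matching y values: none (0 points).
  x = 20: rhs = 18, matching y values: 8, 15 (2 points).
  x = 21: rhs = 4, matching y values: 2, 21 (2 points).
  x = 22: rhs = 1, matching y values: 1, 22 (2 points).
Total affine count: 26.
Full point count |E(F_23)| = 26 + 1 = 27.
Hasse bound: |27 − (23+1)| = |3| = 3 ≤ 2√23 ≈ 9.5917 ✓.
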